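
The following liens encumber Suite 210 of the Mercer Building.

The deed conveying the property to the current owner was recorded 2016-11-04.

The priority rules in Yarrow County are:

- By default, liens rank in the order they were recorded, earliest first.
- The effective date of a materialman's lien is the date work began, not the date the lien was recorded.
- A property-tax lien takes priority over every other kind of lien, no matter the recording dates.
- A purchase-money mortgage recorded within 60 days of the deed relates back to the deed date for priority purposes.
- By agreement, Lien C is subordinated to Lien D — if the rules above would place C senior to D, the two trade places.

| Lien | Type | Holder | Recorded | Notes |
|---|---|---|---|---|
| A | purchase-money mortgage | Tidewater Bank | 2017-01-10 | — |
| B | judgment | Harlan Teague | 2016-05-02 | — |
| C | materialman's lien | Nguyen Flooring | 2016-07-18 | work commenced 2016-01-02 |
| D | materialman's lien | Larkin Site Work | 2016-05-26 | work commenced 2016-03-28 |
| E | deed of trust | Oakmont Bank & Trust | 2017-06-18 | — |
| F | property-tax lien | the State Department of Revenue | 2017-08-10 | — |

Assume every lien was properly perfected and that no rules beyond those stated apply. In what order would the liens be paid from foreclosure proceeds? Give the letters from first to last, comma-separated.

F, D, C, B, A, E

Effective dates: A missed the 60-day window (67 days after the deed), so its recording date stands; C is treated as recorded 2016-01-02, the work-commencement date; D's effective date is 2016-03-28, when work began.
F is a property-tax lien, so it outranks all other liens regardless of date.
Among the remaining liens, by effective date: C (2016-01-02), D (2016-03-28), B (2016-05-02), A (2017-01-10), E (2017-06-18).
The subordination applies — C was senior to D — so C and D swap.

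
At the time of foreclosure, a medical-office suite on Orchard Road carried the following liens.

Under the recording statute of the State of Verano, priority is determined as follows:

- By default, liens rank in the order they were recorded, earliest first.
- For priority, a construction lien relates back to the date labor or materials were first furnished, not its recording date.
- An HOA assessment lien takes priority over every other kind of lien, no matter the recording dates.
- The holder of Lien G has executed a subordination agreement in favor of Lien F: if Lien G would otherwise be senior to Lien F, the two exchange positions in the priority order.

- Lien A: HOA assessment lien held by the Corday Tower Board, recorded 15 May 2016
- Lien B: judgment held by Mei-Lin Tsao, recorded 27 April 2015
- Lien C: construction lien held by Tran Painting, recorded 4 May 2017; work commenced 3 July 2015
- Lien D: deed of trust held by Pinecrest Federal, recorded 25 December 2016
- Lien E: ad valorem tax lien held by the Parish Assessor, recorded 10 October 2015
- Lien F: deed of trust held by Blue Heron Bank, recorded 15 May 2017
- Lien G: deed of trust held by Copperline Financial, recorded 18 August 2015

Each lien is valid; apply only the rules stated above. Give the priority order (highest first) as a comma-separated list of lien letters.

Effective dates after the stated exceptions: C relates back to 3 July 2015 (work commenced).
A, as an HOA assessment lien, has superpriority and ranks first.
Remaining liens by effective date: B (27 April 2015), C (3 July 2015), G (18 August 2015), E (10 October 2015), D (25 December 2016), F (15 May 2017).
The subordination applies — G was senior to F — so G and F swap.

A, B, C, F, E, D, G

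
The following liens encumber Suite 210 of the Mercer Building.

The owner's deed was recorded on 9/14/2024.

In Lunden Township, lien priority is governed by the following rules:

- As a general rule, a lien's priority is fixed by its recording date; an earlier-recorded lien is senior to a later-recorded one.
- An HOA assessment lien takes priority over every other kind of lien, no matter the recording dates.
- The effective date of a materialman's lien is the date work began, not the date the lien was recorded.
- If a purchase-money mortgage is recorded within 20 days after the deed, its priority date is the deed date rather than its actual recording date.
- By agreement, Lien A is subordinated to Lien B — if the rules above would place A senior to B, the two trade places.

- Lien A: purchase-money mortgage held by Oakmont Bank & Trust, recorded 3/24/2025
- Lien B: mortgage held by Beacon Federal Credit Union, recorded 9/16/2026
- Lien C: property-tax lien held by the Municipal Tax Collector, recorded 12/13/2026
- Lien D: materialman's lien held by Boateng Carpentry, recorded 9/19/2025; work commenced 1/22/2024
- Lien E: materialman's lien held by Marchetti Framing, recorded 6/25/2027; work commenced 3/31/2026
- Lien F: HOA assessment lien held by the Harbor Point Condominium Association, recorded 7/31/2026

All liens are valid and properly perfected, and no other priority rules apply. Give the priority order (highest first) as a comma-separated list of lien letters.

First, effective dates: A was recorded 191 days after the deed — beyond 20 days — so no relation-back applies; D's effective date is 1/22/2024, when work began; E is treated as recorded 3/31/2026, the work-commencement date.
F is an HOA assessment lien, so it outranks all other liens regardless of date.
Ordering the rest by effective date: D (1/22/2024), A (3/24/2025), E (3/31/2026), B (9/16/2026), C (12/13/2026).
Because A would otherwise rank above B, the subordination swaps them.

F, D, B, E, A, C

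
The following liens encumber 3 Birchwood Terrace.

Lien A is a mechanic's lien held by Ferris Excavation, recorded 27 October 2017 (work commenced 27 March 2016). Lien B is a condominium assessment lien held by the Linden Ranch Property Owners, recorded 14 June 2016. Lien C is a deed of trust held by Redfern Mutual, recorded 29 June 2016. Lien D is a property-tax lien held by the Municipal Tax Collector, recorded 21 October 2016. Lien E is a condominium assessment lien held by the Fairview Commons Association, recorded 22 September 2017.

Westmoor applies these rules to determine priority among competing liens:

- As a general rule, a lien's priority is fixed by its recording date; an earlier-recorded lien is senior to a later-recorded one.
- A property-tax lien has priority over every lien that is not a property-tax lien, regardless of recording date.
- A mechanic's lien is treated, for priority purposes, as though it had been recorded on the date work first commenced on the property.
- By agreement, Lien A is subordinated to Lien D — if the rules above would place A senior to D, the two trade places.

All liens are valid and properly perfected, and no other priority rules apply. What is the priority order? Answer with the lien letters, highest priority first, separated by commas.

D, A, B, C, E

First, effective dates: A relates back to 27 March 2016 (work commenced).
D, as a property-tax lien, has superpriority and ranks first.
The other liens, earliest effective date first: A (27 March 2016), B (14 June 2016), C (29 June 2016), E (22 September 2017).
A already ranks below D; the subordination has no effect.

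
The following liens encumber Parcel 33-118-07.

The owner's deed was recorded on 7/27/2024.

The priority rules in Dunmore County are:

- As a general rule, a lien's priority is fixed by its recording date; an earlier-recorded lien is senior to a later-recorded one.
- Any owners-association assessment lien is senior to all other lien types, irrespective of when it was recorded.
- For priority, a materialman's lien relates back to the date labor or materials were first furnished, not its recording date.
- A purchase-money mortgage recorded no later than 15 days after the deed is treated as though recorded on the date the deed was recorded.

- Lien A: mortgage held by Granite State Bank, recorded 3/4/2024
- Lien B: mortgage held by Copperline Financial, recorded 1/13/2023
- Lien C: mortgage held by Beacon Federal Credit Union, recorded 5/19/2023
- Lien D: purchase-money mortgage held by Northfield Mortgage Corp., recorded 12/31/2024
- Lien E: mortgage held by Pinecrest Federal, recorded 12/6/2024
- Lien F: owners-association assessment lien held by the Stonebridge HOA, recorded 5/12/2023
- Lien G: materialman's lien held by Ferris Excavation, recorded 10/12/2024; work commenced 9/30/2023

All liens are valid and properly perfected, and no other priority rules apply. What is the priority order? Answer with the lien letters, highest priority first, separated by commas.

Adjusting effective dates: D was recorded 157 days after the deed, outside the 15-day window, so it keeps its recording date; G is treated as recorded 9/30/2023, the work-commencement date.
As an owners-association assessment lien, F is senior to every other lien.
Among the remaining liens, by effective date: B (1/13/2023), C (5/19/2023), G (9/30/2023), A (3/4/2024), E (12/6/2024), D (12/31/2024).

F, B, C, G, A, E, D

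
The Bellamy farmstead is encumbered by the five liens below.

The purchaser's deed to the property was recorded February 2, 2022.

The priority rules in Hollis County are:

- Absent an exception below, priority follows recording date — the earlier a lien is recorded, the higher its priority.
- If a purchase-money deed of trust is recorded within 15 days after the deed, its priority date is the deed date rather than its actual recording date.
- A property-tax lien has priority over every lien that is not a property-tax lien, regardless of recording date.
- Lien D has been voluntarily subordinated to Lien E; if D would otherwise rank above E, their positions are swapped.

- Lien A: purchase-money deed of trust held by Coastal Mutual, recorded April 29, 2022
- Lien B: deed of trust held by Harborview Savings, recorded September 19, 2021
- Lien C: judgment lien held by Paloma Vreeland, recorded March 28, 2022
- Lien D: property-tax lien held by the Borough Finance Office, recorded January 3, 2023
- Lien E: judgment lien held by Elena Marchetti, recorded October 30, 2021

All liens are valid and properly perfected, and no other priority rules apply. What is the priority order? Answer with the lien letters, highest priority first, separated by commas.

Adjusting effective dates: A missed the 15-day window (86 days after the deed), so its recording date stands.
D is a property-tax lien and takes priority over every other lien.
The other liens, earliest effective date first: B (September 19, 2021), E (October 30, 2021), C (March 28, 2022), A (April 29, 2022).
D is senior to E before the subordination, so the two trade places.

E, B, D, C, A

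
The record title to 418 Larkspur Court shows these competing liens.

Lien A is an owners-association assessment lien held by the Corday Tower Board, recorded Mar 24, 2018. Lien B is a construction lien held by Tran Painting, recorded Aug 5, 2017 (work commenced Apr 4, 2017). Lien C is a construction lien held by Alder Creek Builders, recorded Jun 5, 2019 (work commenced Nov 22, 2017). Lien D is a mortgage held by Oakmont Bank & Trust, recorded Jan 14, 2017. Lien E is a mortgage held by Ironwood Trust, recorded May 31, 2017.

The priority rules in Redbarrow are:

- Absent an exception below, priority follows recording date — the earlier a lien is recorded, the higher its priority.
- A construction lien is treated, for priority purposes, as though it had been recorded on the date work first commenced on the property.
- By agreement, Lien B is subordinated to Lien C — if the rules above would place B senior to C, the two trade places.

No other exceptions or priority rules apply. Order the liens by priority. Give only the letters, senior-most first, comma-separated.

First, effective dates: B is treated as recorded Apr 4, 2017, the work-commencement date; C relates back to Nov 22, 2017 (work commenced).
Sorted by effective date: D (Jan 14, 2017), B (Apr 4, 2017), E (May 31, 2017), C (Nov 22, 2017), A (Mar 24, 2018).
The subordination applies — B was senior to C — so B and C swap.

D, C, E, B, A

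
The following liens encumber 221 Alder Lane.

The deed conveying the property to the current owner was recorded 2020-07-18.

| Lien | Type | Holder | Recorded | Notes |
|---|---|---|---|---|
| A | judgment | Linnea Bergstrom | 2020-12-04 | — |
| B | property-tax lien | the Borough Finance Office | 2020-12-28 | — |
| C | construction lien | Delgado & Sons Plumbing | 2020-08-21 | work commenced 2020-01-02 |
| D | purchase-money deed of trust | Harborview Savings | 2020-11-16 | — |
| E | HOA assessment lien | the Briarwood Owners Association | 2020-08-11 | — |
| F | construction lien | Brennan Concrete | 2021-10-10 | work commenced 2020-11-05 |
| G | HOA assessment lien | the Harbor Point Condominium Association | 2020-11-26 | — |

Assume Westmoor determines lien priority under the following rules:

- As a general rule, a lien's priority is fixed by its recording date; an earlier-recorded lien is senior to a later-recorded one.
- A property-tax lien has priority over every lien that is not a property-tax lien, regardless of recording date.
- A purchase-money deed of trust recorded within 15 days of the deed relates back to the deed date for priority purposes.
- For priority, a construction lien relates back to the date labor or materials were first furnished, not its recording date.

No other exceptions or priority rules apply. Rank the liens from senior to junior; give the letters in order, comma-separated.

B, C, E, F, D, G, A

Effective dates after the stated exceptions: C's effective date is 2020-01-02, when work began; D was recorded 121 days after the deed, outside the 15-day window, so it keeps its recording date; F is treated as recorded 2020-11-05, the work-commencement date.
B is a property-tax lien and takes priority over every other lien.
The other liens, earliest effective date first: C (2020-01-02), E (2020-08-11), F (2020-11-05), D (2020-11-16), G (2020-11-26), A (2020-12-04).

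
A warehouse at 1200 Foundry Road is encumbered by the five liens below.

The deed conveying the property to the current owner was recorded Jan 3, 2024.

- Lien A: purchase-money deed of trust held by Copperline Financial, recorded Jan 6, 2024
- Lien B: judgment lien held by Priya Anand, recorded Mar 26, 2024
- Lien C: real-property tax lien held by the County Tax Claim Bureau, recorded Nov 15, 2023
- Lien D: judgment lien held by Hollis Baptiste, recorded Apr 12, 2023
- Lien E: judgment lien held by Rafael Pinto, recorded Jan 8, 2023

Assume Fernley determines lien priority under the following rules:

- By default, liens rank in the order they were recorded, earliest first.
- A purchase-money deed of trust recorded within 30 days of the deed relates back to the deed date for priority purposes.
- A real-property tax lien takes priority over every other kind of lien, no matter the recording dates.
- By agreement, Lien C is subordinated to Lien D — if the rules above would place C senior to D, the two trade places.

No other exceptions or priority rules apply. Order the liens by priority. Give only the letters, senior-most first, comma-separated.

Adjusting effective dates: A's effective date is the deed date, Jan 3, 2024.
C, as a real-property tax lien, has superpriority and ranks first.
Ordering the rest by effective date: E (Jan 8, 2023), D (Apr 12, 2023), A (Jan 3, 2024), B (Mar 26, 2024).
Because C would otherwise rank above D, the subordination swaps them.

D, E, C, A, B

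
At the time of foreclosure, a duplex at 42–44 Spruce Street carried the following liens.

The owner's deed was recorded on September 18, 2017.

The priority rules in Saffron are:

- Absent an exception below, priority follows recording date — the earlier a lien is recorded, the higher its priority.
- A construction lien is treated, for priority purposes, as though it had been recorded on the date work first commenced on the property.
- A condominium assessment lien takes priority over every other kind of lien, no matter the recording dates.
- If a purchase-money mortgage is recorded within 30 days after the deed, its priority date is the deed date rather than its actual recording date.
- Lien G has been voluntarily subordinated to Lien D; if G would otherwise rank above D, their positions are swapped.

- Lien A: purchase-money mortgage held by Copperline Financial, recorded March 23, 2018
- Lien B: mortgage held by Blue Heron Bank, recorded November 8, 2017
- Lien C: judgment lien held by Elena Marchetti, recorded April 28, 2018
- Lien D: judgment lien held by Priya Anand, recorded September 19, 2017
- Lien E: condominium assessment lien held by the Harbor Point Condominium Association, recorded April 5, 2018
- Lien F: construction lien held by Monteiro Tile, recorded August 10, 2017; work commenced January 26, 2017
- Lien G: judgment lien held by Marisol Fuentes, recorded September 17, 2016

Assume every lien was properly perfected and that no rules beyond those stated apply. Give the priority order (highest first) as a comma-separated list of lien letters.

E, D, F, G, B, A, C

Effective dates after the stated exceptions: A was recorded 186 days after the deed — beyond 30 days — so no relation-back applies; F relates back to January 26, 2017 (work commenced).
E, as a condominium assessment lien, has superpriority and ranks first.
Among the remaining liens, by effective date: G (September 17, 2016), F (January 26, 2017), D (September 19, 2017), B (November 8, 2017), A (March 23, 2018), C (April 28, 2018).
Because G would otherwise rank above D, the subordination swaps them.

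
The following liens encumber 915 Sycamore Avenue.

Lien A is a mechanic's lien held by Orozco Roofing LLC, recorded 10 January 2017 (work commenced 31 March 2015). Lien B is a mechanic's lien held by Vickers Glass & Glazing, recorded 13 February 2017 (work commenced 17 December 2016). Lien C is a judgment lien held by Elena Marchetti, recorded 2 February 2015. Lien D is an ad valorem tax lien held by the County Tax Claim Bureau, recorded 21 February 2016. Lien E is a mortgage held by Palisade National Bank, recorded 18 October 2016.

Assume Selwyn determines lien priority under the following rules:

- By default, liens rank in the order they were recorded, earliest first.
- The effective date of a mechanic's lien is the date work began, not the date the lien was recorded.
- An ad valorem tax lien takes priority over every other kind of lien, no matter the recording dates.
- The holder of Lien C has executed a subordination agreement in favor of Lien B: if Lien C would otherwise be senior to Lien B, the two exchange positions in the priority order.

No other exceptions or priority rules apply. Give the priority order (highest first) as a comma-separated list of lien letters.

D, B, A, E, C

First, effective dates: A relates back to 31 March 2015 (work commenced); B relates back to 17 December 2016 (work commenced).
D is an ad valorem tax lien and takes priority over every other lien.
Remaining liens by effective date: C (2 February 2015), A (31 March 2015), E (18 October 2016), B (17 December 2016).
C is senior to B before the subordination, so the two trade places.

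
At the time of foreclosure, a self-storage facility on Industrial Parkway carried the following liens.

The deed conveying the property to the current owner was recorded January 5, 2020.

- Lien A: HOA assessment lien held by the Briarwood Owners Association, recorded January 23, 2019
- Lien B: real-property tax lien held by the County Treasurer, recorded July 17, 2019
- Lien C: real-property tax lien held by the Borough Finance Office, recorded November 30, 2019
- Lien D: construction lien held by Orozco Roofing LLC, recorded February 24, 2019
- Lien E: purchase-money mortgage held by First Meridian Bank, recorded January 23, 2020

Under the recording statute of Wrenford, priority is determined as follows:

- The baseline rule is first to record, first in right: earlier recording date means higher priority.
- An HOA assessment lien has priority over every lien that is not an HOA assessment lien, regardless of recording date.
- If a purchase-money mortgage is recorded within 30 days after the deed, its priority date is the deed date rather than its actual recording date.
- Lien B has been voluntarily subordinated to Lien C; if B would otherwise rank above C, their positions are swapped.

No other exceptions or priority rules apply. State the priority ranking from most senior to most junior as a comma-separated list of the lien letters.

Adjusting effective dates: E was recorded within the 30-day window, so its effective date is the deed date January 5, 2020.
A is an HOA assessment lien, so it outranks all other liens regardless of date.
Remaining liens by effective date: D (February 24, 2019), B (July 17, 2019), C (November 30, 2019), E (January 5, 2020).
Because B would otherwise rank above C, the subordination swaps them.

A, D, C, B, E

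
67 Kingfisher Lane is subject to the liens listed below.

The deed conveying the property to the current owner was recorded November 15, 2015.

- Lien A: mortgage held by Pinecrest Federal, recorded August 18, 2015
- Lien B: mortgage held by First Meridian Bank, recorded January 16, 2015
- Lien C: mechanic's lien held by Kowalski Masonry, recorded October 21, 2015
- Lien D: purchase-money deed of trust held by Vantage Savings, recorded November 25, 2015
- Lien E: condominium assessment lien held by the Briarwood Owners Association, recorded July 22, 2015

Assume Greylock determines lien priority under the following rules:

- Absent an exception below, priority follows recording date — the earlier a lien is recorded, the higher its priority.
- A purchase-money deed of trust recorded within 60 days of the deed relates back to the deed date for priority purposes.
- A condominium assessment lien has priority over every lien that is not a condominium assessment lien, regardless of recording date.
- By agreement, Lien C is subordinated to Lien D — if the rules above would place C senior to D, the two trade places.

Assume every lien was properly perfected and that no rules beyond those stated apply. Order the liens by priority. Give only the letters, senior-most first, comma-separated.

Effective dates: D's effective date is the deed date, November 15, 2015.
E, as a condominium assessment lien, has superpriority and ranks first.
The other liens, earliest effective date first: B (January 16, 2015), A (August 18, 2015), C (October 21, 2015), D (November 15, 2015).
C would otherwise be senior to D, so under the subordination agreement C and D exchange positions.

E, B, A, D, C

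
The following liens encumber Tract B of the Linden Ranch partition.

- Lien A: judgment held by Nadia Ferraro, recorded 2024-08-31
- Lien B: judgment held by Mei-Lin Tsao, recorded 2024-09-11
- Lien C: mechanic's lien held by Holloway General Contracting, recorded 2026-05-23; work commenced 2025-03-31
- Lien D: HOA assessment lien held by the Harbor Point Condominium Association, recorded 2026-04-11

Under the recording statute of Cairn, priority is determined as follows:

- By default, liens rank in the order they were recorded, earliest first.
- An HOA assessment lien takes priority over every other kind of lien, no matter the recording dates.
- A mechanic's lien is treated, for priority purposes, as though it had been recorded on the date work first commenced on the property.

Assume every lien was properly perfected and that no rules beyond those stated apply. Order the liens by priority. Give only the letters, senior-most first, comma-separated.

D, A, B, C

Adjusting effective dates: C is treated as recorded 2025-03-31, the work-commencement date.
D, as an HOA assessment lien, has superpriority and ranks first.
Ordering the rest by effective date: A (2024-08-31), B (2024-09-11), C (2025-03-31).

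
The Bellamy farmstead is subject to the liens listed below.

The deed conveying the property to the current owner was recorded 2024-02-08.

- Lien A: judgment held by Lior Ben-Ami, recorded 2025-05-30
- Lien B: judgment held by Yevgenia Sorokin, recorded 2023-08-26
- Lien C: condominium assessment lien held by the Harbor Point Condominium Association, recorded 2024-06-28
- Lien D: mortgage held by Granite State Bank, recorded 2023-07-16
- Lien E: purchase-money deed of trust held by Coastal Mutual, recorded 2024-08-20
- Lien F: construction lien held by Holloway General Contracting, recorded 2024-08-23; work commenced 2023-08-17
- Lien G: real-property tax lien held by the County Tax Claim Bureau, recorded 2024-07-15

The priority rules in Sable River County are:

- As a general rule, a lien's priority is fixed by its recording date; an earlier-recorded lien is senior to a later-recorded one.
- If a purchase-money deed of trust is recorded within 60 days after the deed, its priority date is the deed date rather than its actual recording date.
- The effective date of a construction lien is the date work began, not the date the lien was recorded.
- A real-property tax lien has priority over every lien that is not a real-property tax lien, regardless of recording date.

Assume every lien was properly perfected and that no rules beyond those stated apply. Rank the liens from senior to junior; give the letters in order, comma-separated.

Effective dates: E was recorded 194 days after the deed — beyond 60 days — so no relation-back applies; F is treated as recorded 2023-08-17, the work-commencement date.
As a real-property tax lien, G is senior to every other lien.
Ordering the rest by effective date: D (2023-07-16), F (2023-08-17), B (2023-08-26), C (2024-06-28), E (2024-08-20), A (2025-05-30).

G, D, F, B, C, E, A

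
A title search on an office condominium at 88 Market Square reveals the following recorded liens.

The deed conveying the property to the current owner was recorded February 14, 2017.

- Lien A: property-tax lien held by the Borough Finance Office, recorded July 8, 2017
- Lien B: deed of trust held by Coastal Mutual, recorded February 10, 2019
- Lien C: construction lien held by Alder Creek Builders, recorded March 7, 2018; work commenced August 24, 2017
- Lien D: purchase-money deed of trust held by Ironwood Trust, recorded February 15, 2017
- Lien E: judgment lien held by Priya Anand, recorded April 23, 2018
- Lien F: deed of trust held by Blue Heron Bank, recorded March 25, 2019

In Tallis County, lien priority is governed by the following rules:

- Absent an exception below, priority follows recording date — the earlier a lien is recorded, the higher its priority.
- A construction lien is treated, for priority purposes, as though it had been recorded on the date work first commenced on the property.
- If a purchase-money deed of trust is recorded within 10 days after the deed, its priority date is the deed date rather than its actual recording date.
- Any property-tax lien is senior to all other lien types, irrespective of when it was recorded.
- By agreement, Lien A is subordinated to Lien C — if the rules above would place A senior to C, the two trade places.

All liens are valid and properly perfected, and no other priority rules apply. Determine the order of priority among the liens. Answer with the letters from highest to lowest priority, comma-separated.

Adjusting effective dates: C relates back to August 24, 2017 (work commenced); D's effective date is the deed date, February 14, 2017.
A is a property-tax lien, so it outranks all other liens regardless of date.
Ordering the rest by effective date: D (February 14, 2017), C (August 24, 2017), E (April 23, 2018), B (February 10, 2019), F (March 25, 2019).
A would otherwise be senior to C, so under the subordination agreement A and C exchange positions.

C, D, A, E, B, F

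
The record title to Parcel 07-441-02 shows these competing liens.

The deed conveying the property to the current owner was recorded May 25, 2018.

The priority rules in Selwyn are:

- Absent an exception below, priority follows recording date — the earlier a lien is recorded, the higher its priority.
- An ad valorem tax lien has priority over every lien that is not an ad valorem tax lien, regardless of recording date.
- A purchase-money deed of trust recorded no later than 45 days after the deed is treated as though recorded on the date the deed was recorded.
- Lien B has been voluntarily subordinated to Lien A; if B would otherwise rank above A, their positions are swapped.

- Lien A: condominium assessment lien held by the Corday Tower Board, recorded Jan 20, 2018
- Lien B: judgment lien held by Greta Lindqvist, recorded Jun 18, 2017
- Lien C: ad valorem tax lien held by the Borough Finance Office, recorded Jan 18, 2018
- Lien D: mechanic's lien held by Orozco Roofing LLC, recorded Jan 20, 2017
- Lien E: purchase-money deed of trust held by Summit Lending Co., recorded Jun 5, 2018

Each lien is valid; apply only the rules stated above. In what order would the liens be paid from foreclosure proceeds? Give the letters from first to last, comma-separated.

C, D, A, B, E

First, effective dates: E's effective date is the deed date, May 25, 2018.
As an ad valorem tax lien, C is senior to every other lien.
Remaining liens by effective date: D (Jan 20, 2017), B (Jun 18, 2017), A (Jan 20, 2018), E (May 25, 2018).
Because B would otherwise rank above A, the subordination swaps them.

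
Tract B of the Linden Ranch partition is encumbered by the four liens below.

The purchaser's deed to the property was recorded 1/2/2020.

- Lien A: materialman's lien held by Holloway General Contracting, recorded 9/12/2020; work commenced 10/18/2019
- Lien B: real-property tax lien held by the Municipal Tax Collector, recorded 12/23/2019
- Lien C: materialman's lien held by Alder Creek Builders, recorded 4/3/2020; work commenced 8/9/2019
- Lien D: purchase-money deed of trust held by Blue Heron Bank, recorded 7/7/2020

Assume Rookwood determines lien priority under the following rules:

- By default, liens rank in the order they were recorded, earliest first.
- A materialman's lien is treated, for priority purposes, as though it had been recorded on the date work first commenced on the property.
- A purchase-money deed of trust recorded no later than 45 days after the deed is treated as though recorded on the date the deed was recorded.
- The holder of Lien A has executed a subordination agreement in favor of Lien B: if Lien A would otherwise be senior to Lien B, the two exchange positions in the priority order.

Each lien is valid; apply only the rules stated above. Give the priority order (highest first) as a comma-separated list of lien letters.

C, B, A, D

Adjusting effective dates: A relates back to 10/18/2019 (work commenced); C's effective date is 8/9/2019, when work began; D was recorded 187 days after the deed — beyond 45 days — so no relation-back applies.
Ordering by effective date: C (8/9/2019), A (10/18/2019), B (12/23/2019), D (7/7/2020).
A would otherwise be senior to B, so under the subordination agreement A and B exchange positions.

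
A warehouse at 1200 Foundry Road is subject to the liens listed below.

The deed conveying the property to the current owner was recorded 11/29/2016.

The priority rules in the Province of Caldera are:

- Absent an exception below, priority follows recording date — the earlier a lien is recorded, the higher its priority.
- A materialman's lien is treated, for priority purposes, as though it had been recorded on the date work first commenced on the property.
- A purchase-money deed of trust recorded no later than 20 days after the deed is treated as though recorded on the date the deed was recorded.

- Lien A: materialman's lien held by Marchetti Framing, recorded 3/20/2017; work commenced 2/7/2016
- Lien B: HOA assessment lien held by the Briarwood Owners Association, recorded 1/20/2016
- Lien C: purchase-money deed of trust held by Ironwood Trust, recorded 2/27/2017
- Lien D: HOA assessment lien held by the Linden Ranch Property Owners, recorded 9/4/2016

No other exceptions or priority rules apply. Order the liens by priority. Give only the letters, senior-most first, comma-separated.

B, A, D, C

First, effective dates: A relates back to 2/7/2016 (work commenced); C was recorded 90 days after the deed — beyond 20 days — so no relation-back applies.
Sorted by effective date: B (1/20/2016), A (2/7/2016), D (9/4/2016), C (2/27/2017).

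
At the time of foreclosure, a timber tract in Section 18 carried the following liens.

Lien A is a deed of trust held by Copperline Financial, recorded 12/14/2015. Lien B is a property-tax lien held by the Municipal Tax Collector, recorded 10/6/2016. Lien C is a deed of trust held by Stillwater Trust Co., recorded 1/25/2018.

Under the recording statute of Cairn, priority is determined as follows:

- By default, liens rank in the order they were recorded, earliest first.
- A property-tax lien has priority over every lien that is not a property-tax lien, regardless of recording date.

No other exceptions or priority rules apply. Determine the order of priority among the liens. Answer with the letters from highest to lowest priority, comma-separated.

B is a property-tax lien and takes priority over every other lien.
Among the remaining liens, by effective date: A (12/14/2015), C (1/25/2018).

B, A, C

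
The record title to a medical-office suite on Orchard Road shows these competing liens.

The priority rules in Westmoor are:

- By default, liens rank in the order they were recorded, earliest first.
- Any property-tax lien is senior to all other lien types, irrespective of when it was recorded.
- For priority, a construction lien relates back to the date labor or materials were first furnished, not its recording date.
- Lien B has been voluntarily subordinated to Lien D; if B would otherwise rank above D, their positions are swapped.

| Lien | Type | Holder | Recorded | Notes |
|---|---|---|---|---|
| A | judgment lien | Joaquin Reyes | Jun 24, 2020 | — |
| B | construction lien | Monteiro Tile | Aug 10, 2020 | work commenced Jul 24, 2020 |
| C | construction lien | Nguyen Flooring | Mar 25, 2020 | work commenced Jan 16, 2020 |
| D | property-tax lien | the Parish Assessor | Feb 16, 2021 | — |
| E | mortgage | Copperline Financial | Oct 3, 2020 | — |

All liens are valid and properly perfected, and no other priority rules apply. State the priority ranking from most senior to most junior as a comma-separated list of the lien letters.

Adjusting effective dates: B is treated as recorded Jul 24, 2020, the work-commencement date; C relates back to Jan 16, 2020 (work commenced).
As a property-tax lien, D is senior to every other lien.
Ordering the rest by effective date: C (Jan 16, 2020), A (Jun 24, 2020), B (Jul 24, 2020), E (Oct 3, 2020).
B is already junior to D, so the subordination agreement changes nothing.

D, C, A, B, E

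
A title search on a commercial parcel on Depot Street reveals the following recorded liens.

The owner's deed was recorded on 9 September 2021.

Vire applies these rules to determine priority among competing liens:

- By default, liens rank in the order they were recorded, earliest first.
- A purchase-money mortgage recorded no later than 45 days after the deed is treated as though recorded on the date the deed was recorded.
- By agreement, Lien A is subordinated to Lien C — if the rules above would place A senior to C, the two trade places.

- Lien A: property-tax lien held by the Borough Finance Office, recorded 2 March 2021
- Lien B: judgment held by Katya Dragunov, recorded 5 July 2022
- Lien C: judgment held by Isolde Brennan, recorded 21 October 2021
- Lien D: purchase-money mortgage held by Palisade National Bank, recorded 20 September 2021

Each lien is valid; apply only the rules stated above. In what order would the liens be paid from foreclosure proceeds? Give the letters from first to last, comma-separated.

Adjusting effective dates: D's effective date is the deed date, 9 September 2021.
By effective date, earliest first: A (2 March 2021), D (9 September 2021), C (21 October 2021), B (5 July 2022).
The subordination applies — A was senior to C — so A and C swap.

C, D, A, B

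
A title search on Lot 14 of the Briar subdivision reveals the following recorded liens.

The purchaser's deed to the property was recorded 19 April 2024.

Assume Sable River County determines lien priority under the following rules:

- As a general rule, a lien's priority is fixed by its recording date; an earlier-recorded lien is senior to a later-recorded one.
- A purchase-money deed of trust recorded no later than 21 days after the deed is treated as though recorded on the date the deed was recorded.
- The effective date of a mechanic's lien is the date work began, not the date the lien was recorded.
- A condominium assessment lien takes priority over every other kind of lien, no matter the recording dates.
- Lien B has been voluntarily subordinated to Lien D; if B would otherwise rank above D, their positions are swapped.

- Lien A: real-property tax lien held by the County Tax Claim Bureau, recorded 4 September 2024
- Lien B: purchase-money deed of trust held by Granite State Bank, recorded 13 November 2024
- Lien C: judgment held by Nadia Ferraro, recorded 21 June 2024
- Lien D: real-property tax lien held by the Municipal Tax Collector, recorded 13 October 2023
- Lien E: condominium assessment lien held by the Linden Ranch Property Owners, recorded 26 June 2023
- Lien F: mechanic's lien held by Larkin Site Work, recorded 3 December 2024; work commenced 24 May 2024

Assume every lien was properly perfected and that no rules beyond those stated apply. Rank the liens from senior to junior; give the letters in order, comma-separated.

Effective dates after the stated exceptions: B missed the 21-day window (208 days after the deed), so its recording date stands; F relates back to 24 May 2024 (work commenced).
E is a condominium assessment lien, so it outranks all other liens regardless of date.
The other liens, earliest effective date first: D (13 October 2023), F (24 May 2024), C (21 June 2024), A (4 September 2024), B (13 November 2024).
Since B is not senior to D, the subordination leaves the order unchanged.

E, D, F, C, A, B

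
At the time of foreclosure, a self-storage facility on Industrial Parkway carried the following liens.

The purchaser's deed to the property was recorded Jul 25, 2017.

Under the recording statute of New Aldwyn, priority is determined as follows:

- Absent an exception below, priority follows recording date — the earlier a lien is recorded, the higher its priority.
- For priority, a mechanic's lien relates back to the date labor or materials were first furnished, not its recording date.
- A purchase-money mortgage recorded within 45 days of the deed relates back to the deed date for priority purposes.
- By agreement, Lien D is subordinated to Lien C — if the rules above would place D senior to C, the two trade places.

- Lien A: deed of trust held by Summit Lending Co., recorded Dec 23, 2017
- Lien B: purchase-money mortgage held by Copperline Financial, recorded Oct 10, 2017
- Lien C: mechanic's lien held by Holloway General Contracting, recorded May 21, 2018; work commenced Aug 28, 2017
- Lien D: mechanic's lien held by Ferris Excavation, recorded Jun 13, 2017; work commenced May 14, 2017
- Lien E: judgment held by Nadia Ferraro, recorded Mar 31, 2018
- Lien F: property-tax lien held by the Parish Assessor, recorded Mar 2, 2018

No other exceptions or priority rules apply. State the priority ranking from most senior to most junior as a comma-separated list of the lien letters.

First, effective dates: B missed the 45-day window (77 days after the deed), so its recording date stands; C's effective date is Aug 28, 2017, when work began; D relates back to May 14, 2017 (work commenced).
Sorted by effective date: D (May 14, 2017), C (Aug 28, 2017), B (Oct 10, 2017), A (Dec 23, 2017), F (Mar 2, 2018), E (Mar 31, 2018).
The subordination applies — D was senior to C — so D and C swap.

C, D, B, A, F, E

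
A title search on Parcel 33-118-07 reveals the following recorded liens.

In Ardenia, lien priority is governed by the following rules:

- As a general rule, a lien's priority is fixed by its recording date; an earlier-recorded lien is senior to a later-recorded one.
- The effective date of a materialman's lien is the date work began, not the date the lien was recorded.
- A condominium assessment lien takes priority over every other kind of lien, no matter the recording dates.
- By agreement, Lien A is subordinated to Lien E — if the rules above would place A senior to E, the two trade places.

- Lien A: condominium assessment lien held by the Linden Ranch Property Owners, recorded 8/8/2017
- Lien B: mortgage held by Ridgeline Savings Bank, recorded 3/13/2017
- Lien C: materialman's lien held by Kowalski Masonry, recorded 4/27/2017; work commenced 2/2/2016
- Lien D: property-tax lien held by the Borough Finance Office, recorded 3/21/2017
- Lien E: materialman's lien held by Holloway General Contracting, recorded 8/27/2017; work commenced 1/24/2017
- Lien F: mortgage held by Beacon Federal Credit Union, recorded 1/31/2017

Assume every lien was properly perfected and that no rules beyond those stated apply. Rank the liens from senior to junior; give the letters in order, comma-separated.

E, C, A, F, B, D

Effective dates after the stated exceptions: C relates back to 2/2/2016 (work commenced); E relates back to 1/24/2017 (work commenced).
A is a condominium assessment lien and takes priority over every other lien.
Among the remaining liens, by effective date: C (2/2/2016), E (1/24/2017), F (1/31/2017), B (3/13/2017), D (3/21/2017).
A would otherwise be senior to E, so under the subordination agreement A and E exchange positions.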